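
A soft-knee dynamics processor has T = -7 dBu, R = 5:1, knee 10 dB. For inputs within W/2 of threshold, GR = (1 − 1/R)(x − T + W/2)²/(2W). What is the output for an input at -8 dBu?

x − T + W/2 = -8 − (-7) + 5 = 4.
GR = (1 − 1/5) × 4² / 20 = 0.8 × 16 / 20 = 0.64 dB.
Output = -8 − 0.64 = -8.64 dBu.

-8.64 dBu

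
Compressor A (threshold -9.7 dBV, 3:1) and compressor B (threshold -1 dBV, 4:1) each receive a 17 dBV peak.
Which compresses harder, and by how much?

A: 26.7 dB over, compressed to 8.9 dB over, so 17.8 dB of GR.
B: 18 dB over, compressed to 4.5 dB over, so 13.5 dB of GR.
Difference: 4.3 dB in favour of A.

A, by 4.3 dB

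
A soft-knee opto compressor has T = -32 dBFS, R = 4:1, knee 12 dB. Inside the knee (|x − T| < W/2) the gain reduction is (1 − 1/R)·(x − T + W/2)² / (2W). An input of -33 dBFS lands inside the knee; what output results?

-33.78125 dBFS

x − T + W/2 = -33 − (-32) + 6 = 5.
GR = (1 − 1/4) × 5² / 24 = 0.75 × 25 / 24 = 0.78125 dB.
Output = -33 − 0.78125 = -33.78125 dBFS.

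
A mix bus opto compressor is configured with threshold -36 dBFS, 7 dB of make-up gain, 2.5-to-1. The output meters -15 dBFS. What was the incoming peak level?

Remove make-up: -15 − 7 = -22 dBFS.
The compressed level sits -22 − (-36) = 14 dB over threshold.
Undo the ratio: input overshoot = 14 × 2.5 = 35 dB, giving input = -1 dBFS.

-1 dBFS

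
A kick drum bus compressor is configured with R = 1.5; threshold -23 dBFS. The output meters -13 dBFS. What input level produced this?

-8 dBFS

That's 10 dB above the -23 dBFS threshold.
Undo the ratio: input overshoot = 10 × 1.5 = 15 dB, giving input = -8 dBFS.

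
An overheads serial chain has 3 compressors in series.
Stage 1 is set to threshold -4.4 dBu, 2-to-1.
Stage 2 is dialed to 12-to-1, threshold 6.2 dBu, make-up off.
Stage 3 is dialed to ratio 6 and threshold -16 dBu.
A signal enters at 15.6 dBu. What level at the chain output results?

-12.4 dBu

Stage 1: overshoot 20 dB → 20/2 = 10 dB → 5.6 dBu.
Stage 2: 5.6 dBu ≤ 6.2 dBu, so stage 2 doesn't engage; output 5.6 dBu.
Stage 3: 21.6 dB above -16 dBu, reduced 6:1 to 3.6 dB above → -12.4 dBu.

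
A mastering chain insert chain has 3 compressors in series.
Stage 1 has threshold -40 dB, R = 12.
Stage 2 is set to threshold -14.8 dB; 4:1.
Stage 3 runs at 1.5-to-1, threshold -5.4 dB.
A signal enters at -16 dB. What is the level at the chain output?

-38 dB

Stage 1: -16 dB is 24 dB over -40 dB; at 12:1 that becomes 2 dB over, giving -38 dB.
Stage 2: -38 dB is at or below the -14.8 dB threshold — no compression; output -38 dB.
Stage 3: -38 dB ≤ -5.4 dB, so stage 3 doesn't engage; output -38 dB.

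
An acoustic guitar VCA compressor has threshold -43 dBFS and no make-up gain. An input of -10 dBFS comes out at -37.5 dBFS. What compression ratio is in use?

6:1

Input overshoot = -10 − (-43) = 33 dB; output overshoot = -37.5 − (-43) = 5.5 dB.
Ratio = 33 / 5.5 = 6.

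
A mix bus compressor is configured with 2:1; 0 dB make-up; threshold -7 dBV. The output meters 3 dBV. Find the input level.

13 dBV

That's 10 dB above the -7 dBV threshold.
Undo the ratio: input overshoot = 10 × 2 = 20 dB, giving input = 13 dBV.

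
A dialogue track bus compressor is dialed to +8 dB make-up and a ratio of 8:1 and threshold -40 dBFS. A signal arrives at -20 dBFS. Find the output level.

-29.5 dBFS

The input is 20 dB above the -40 dBFS threshold.
At 8:1 the overshoot is divided by 8, leaving 2.5 dB above threshold.
That puts the output at -37.5 dBFS; make-up adds 8 dB, giving -29.5 dBFS.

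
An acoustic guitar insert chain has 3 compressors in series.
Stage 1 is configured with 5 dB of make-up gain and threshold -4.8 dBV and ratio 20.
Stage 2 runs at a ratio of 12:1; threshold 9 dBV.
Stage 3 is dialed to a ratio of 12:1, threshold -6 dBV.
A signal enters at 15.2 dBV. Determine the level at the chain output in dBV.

Stage 1: 20 dB above -4.8 dBV, reduced 20:1 to 1 dB above → -3.8 dBV; +5 dB make-up → 1.2 dBV.
Stage 2: 1.2 dBV ≤ 9 dBV, so stage 2 doesn't engage; output 1.2 dBV.
Stage 3: overshoot 7.2 dB → 7.2/12 = 0.6 dB → -5.4 dBV.

-5.4 dBV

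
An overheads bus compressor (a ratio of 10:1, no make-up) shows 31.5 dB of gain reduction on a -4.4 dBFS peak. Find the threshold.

Gain reduction = -4.4 − (-35.9) = 31.5 dB; output overshoot = GR / (R − 1) = 31.5 / 9 = 3.5 dB.
Threshold = output − output overshoot = -35.9 − 3.5 = -39.4 dBFS.

-39.4 dBFS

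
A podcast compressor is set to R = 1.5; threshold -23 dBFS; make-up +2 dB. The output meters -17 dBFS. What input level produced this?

-17 dBFS

Remove make-up: -17 − 2 = -19 dBFS.
That's 4 dB above the -23 dBFS threshold.
Input overshoot = R × output overshoot = 6 dB → input = -23 + 6 = -17 dBFS.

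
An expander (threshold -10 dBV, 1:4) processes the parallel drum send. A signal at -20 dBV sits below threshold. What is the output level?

Below threshold, a 1:4 expander applies gain = (4−1)×(T − x) of attenuation.
(4−1) × 10 = 30 dB, so output = -20 − 30 = -50 dBV.

-50 dBV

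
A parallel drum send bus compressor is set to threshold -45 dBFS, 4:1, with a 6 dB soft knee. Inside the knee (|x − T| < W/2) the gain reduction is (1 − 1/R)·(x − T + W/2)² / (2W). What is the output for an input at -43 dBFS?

-44.5625 dBFS

x − T + W/2 = -43 − (-45) + 3 = 5.
GR = (1 − 1/4) × 5² / 12 = 0.75 × 25 / 12 = 1.5625 dB.
Output = -43 − 1.5625 = -44.5625 dBFS.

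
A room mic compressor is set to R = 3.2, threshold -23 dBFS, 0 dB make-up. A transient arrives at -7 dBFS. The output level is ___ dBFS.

-18 dBFS

The input is 16 dB above the -23 dBFS threshold.
3.2:1 compression reduces that to 16/3.2 = 5 dB over.
Output = -23 + 5 = -18 dBFS.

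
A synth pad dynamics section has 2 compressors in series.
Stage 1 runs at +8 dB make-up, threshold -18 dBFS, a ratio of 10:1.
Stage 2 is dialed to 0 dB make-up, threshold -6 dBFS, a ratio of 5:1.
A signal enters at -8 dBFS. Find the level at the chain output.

Stage 1: -8 dBFS is 10 dB over -18 dBFS; at 10:1 that becomes 1 dB over, giving -17 dBFS; +8 dB make-up → -9 dBFS.
Stage 2: below threshold (-9 ≤ -6); passes unchanged; output -9 dBFS.

-9 dBFS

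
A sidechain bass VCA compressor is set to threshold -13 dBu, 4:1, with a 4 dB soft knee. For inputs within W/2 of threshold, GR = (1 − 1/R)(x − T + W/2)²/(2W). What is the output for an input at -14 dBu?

x − T + W/2 = -14 − (-13) + 2 = 1.
GR = (1 − 1/4) × 1² / 8 = 0.75 × 1 / 8 = 0.09375 dB.
Output = -14 − 0.09375 = -14.09375 dBu.

-14.09375 dBu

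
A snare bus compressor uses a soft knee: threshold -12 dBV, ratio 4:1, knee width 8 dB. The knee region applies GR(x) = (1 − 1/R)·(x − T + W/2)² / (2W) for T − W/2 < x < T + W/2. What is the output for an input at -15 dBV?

-15.046875 dBV

x − T + W/2 = -15 − (-12) + 4 = 1.
GR = (1 − 1/4) × 1² / 16 = 0.75 × 1 / 16 = 0.046875 dB.
Output = -15 − 0.046875 = -15.046875 dBV.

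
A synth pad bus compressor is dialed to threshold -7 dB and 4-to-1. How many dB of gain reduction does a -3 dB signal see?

The signal is 4 dB above threshold.
A 4:1 ratio leaves 1 dB of that excess.
Gain reduction = 4 − 1 = 3 dB.

3 dB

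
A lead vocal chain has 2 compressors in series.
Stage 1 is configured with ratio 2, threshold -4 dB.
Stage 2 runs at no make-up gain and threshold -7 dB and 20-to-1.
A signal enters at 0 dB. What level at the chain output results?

-6.75 dB

Stage 1: 4 dB above -4 dB, reduced 2:1 to 2 dB above → -2 dB.
Stage 2: 5 dB above -7 dB, reduced 20:1 to 0.25 dB above → -6.75 dB.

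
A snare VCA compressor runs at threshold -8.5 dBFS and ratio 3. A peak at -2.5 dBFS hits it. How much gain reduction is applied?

4 dB

Overshoot = -2.5 − (-8.5) = 6 dB.
At 3:1, output sits 6/3 = 2 dB above threshold.
GR = overshoot in − overshoot out = 6 − 2 = 4 dB.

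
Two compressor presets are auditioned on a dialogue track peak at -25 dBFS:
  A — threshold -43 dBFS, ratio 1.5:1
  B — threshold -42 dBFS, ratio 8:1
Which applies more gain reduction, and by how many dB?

B, by 8.875 dB

A: 18 dB over, compressed to 12 dB over, so 6 dB of GR.
B: 17 dB over, compressed to 2.125 dB over, so 14.875 dB of GR.
Difference: 8.875 dB in favour of B.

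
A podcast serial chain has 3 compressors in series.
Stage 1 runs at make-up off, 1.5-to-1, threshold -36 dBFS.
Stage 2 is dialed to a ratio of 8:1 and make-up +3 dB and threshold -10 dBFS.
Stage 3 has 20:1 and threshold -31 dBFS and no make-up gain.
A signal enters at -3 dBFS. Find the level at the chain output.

-30 dBFS

Stage 1: overshoot 33 dB → 33/1.5 = 22 dB → -14 dBFS.
Stage 2: -14 dBFS is at or below the -10 dBFS threshold — no compression; make-up brings it to -11 dBFS.
Stage 3: 20 dB above -31 dBFS, reduced 20:1 to 1 dB above → -30 dBFS.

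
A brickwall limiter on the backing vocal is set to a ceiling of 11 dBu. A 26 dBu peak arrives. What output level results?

11 dBu

A brickwall limiter is an ∞:1 compressor: any input above the ceiling is clamped to 11 dBu.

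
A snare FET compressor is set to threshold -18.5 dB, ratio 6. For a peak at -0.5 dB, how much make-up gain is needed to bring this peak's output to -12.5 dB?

3 dB

Overshoot 18 dB → 18/6 = 3 dB after compression, so the compressed level is -18.5 + 3 = -15.5 dB.
Make-up = target − compressed = -12.5 − (-15.5) = 3 dB.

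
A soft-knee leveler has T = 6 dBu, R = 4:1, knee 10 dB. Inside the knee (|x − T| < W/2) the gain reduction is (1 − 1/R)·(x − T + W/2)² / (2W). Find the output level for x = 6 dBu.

5.0625 dBu

x − T + W/2 = 6 − 6 + 5 = 5.
GR = (1 − 1/4) × 5² / 20 = 0.75 × 25 / 20 = 0.9375 dB.
Output = 6 − 0.9375 = 5.0625 dBu.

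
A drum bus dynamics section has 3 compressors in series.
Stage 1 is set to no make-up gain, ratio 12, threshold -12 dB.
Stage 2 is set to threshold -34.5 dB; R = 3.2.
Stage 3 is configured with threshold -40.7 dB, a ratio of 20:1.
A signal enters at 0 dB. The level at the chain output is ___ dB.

Stage 1: overshoot 12 dB → 12/12 = 1 dB → -11 dB.
Stage 2: 23.5 dB above -34.5 dB, reduced 3.2:1 to 7.34375 dB above → -27.15625 dB.
Stage 3: -27.15625 dB is 13.54375 dB over -40.7 dB; at 20:1 that becomes 0.677188 dB over, giving -40.022813 dB.

-40.022813 dB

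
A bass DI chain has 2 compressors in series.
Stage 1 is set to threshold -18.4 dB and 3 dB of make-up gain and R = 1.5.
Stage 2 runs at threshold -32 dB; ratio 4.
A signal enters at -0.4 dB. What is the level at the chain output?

-24.85 dB

Stage 1: overshoot 18 dB → 18/1.5 = 12 dB → -6.4 dB; +3 dB make-up → -3.4 dB.
Stage 2: -3.4 dB is 28.6 dB over -32 dB; at 4:1 that becomes 7.15 dB over, giving -24.85 dB.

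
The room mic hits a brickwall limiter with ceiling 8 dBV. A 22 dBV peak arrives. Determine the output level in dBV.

8 dBV

A brickwall limiter is an ∞:1 compressor: any input above the ceiling is clamped to 8 dBV.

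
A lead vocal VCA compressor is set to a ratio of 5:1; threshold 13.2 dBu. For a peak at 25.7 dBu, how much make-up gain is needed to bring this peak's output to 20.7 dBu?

The peak compresses to 13.2 + 12.5/5 = 15.7 dBu.
To reach 20.7 dBu requires 20.7 − 15.7 = 5 dB of make-up.

5 dB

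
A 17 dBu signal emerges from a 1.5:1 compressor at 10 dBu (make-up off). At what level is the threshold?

Gain reduction = 17 − 10 = 7 dB; output overshoot = GR / (R − 1) = 7 / 0.5 = 14 dB.
Threshold = output − output overshoot = 10 − 14 = -4 dBu.

-4 dBu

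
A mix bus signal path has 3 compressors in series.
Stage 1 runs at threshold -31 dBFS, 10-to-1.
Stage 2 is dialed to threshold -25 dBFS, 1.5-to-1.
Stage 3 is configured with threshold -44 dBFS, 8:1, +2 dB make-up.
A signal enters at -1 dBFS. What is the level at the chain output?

-40 dBFS

Stage 1: -1 dBFS is 30 dB over -31 dBFS; at 10:1 that becomes 3 dB over, giving -28 dBFS.
Stage 2: -28 dBFS ≤ -25 dBFS, so stage 2 doesn't engage; output -28 dBFS.
Stage 3: -28 dBFS is 16 dB over -44 dBFS; at 8:1 that becomes 2 dB over, giving -42 dBFS; +2 dB make-up → -40 dBFS.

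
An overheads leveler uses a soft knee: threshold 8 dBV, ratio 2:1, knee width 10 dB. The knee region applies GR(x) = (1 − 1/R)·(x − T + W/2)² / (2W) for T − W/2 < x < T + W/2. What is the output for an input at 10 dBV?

8.775 dBV

x − T + W/2 = 10 − 8 + 5 = 7.
GR = (1 − 1/2) × 7² / 20 = 0.5 × 49 / 20 = 1.225 dB.
Output = 10 − 1.225 = 8.775 dBV.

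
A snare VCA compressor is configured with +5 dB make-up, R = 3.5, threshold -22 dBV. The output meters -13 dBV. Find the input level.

Remove make-up: -13 − 5 = -18 dBV.
Post-compression overshoot = -18 − (-22) = 4 dB.
Input overshoot = R × output overshoot = 14 dB → input = -22 + 14 = -8 dBV.

-8 dBV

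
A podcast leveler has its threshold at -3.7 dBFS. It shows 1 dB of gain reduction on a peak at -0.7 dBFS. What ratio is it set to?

1.5:1

Input overshoot = -0.7 − (-3.7) = 3 dB.
Output overshoot = 3 − 1 = 2 dB.
Ratio = input overshoot / output overshoot = 3 / 2 = 1.5.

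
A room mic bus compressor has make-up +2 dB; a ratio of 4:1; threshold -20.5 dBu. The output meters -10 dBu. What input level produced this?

Before make-up, the level was -10 − 2 = -12 dBu.
Post-compression overshoot = -12 − (-20.5) = 8.5 dB.
Undo the ratio: input overshoot = 8.5 × 4 = 34 dB, giving input = 13.5 dBu.

13.5 dBu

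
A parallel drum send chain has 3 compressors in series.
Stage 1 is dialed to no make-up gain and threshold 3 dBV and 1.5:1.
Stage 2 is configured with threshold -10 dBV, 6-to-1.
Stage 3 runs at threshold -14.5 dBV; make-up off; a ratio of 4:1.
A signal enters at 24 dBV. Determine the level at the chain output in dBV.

Stage 1: 24 dBV is 21 dB over 3 dBV; at 1.5:1 that becomes 14 dB over, giving 17 dBV.
Stage 2: overshoot 27 dB → 27/6 = 4.5 dB → -5.5 dBV.
Stage 3: -5.5 dBV is 9 dB over -14.5 dBV; at 4:1 that becomes 2.25 dB over, giving -12.25 dBV.

-12.25 dBV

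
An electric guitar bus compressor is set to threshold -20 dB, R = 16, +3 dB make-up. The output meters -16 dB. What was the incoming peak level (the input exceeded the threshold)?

-4 dB

Remove make-up: -16 − 3 = -19 dB.
The compressed level sits -19 − (-20) = 1 dB over threshold.
Before 16:1 compression the overshoot was 1 × 16 = 16 dB, so input = -20 + 16 = -4 dB.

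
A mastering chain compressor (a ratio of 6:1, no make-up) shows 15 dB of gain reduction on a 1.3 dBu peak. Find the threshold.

Let T be the threshold. Output overshoot = (input overshoot)/R, so -13.7 − T = (1.3 − T)/6.
6·(-13.7 − T) = 1.3 − T → 5·T = -82.2 − 1.3 = -83.5.
T = -83.5/5 = -16.7 dBu.

-16.7 dBu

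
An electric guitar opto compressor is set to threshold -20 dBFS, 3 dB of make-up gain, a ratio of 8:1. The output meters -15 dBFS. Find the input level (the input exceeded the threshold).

Remove make-up: -15 − 3 = -18 dBFS.
Post-compression overshoot = -18 − (-20) = 2 dB.
Undo the ratio: input overshoot = 2 × 8 = 16 dB, giving input = -4 dBFS.

-4 dBFS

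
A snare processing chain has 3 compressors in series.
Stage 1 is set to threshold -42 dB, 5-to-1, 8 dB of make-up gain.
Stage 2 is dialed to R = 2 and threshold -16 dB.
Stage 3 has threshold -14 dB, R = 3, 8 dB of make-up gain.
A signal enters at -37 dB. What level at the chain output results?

Stage 1: -37 dB is 5 dB over -42 dB; at 5:1 that becomes 1 dB over, giving -41 dB; +8 dB make-up → -33 dB.
Stage 2: below threshold (-33 ≤ -16); passes unchanged; output -33 dB.
Stage 3: below threshold (-33 ≤ -14); passes unchanged; make-up brings it to -25 dB.

-25 dB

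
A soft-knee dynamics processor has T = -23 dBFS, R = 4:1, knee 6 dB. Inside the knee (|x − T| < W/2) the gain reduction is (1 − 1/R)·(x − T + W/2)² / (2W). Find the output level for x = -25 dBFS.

-25.0625 dBFS

x − T + W/2 = -25 − (-23) + 3 = 1.
GR = (1 − 1/4) × 1² / 12 = 0.75 × 1 / 12 = 0.0625 dB.
Output = -25 − 0.0625 = -25.0625 dBFS.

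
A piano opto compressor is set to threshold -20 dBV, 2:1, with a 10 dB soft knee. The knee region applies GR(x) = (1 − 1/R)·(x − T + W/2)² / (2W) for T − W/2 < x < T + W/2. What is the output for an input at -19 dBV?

-19.9 dBV

x − T + W/2 = -19 − (-20) + 5 = 6.
GR = (1 − 1/2) × 6² / 20 = 0.5 × 36 / 20 = 0.9 dB.
Output = -19 − 0.9 = -19.9 dBV.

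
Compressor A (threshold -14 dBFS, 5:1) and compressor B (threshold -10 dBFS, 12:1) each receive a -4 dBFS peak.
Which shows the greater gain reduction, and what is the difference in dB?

A, by 2.5 dB

A: overshoot 10 dB → output overshoot 2 dB → GR 8 dB.
B: overshoot 6 dB → output overshoot 0.5 dB → GR 5.5 dB.
A applies 2.5 dB more gain reduction.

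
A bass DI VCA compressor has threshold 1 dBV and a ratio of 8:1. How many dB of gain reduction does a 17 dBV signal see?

14 dB

Overshoot = 17 − 1 = 16 dB.
After 8:1 compression the overshoot becomes 16/8 = 2 dB.
So the signal is attenuated by 16 − 2 = 14 dB.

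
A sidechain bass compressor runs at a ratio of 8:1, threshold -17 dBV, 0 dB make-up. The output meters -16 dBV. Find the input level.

-9 dBV

That's 1 dB above the -17 dBV threshold.
Input overshoot = R × output overshoot = 8 dB → input = -17 + 8 = -9 dBV.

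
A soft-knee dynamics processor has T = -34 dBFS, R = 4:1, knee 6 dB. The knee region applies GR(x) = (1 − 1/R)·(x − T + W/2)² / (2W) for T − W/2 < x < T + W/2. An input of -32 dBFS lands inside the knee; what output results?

-33.5625 dBFS

x − T + W/2 = -32 − (-34) + 3 = 5.
GR = (1 − 1/4) × 5² / 12 = 0.75 × 25 / 12 = 1.5625 dB.
Output = -32 − 1.5625 = -33.5625 dBFS.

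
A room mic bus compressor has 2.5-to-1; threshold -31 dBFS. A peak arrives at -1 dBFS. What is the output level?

-1 dBFS sits 30 dB over threshold.
The 30 dB excess becomes 12 dB after 2.5:1 reduction.
Output = -31 + 12 = -19 dBFS.

-19 dBFS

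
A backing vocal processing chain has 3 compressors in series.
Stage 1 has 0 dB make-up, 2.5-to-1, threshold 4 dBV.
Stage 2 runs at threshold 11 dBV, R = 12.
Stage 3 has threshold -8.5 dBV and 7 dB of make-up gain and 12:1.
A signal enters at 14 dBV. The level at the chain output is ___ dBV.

Stage 1: 14 dBV is 10 dB over 4 dBV; at 2.5:1 that becomes 4 dB over, giving 8 dBV.
Stage 2: 8 dBV ≤ 11 dBV, so stage 2 doesn't engage; output 8 dBV.
Stage 3: 16.5 dB above -8.5 dBV, reduced 12:1 to 1.375 dB above → -7.125 dBV; +7 dB make-up → -0.125 dBV.

-0.125 dBV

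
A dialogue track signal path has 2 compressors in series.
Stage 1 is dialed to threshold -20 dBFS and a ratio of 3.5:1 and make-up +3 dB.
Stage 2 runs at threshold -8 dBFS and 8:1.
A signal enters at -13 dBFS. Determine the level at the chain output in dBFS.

-15 dBFS

Stage 1: overshoot 7 dB → 7/3.5 = 2 dB → -18 dBFS; +3 dB make-up → -15 dBFS.
Stage 2: -15 dBFS ≤ -8 dBFS, so stage 2 doesn't engage; output -15 dBFS.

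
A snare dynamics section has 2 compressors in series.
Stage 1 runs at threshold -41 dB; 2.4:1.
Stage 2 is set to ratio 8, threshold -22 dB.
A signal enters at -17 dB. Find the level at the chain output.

Stage 1: -17 dB is 24 dB over -41 dB; at 2.4:1 that becomes 10 dB over, giving -31 dB.
Stage 2: -31 dB is at or below the -22 dB threshold — no compression; output -31 dB.

-31 dB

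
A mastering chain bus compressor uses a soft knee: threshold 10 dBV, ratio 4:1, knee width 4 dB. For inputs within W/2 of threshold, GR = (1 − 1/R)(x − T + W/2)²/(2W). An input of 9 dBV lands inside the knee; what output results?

8.90625 dBV

x − T + W/2 = 9 − 10 + 2 = 1.
GR = (1 − 1/4) × 1² / 8 = 0.75 × 1 / 8 = 0.09375 dB.
Output = 9 − 0.09375 = 8.90625 dBV.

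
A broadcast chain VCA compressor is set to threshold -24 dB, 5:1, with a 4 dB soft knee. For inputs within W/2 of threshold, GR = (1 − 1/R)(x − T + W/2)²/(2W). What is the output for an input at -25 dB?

-25.1 dB

x − T + W/2 = -25 − (-24) + 2 = 1.
GR = (1 − 1/5) × 1² / 8 = 0.8 × 1 / 8 = 0.1 dB.
Output = -25 − 0.1 = -25.1 dB.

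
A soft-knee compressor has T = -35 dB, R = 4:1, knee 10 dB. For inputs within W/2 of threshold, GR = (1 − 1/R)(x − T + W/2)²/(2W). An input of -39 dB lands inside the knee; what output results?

-39.0375 dB

x − T + W/2 = -39 − (-35) + 5 = 1.
GR = (1 − 1/4) × 1² / 20 = 0.75 × 1 / 20 = 0.0375 dB.
Output = -39 − 0.0375 = -39.0375 dB.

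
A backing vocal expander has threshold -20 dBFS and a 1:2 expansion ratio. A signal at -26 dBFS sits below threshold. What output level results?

-32 dBFS

Below threshold, a 1:2 expander applies gain = (2−1)×(T − x) of attenuation.
(2−1) × 6 = 6 dB, so output = -26 − 6 = -32 dBFS.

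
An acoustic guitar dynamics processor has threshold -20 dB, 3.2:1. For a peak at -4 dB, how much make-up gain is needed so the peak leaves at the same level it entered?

11 dB

The peak compresses to -20 + 16/3.2 = -15 dB.
To reach -4 dB requires -4 − (-15) = 11 dB of make-up.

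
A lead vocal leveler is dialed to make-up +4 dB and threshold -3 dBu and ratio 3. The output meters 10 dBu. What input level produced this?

Remove make-up: 10 − 4 = 6 dBu.
The compressed level sits 6 − (-3) = 9 dB over threshold.
Before 3:1 compression the overshoot was 9 × 3 = 27 dB, so input = -3 + 27 = 24 dBu.

24 dBu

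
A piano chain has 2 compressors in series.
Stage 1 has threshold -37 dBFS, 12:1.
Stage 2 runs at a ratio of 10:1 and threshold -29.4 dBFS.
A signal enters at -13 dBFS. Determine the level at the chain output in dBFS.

Stage 1: 24 dB above -37 dBFS, reduced 12:1 to 2 dB above → -35 dBFS.
Stage 2: below threshold (-35 ≤ -29.4); passes unchanged; output -35 dBFS.

-35 dBFS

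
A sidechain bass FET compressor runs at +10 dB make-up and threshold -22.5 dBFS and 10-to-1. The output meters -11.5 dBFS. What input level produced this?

Before make-up, the level was -11.5 − 10 = -21.5 dBFS.
That's 1 dB above the -22.5 dBFS threshold.
Before 10:1 compression the overshoot was 1 × 10 = 10 dB, so input = -22.5 + 10 = -12.5 dBFS.

-12.5 dBFS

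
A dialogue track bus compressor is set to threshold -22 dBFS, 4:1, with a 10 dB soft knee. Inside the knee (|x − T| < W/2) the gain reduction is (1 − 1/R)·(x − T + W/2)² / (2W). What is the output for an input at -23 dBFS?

-23.6 dBFS

x − T + W/2 = -23 − (-22) + 5 = 4.
GR = (1 − 1/4) × 4² / 20 = 0.75 × 16 / 20 = 0.6 dB.
Output = -23 − 0.6 = -23.6 dBFS.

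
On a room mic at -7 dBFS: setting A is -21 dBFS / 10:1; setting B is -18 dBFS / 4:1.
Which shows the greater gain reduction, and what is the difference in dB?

A, by 4.35 dB

A: GR = 14 − 14/10 = 12.6 dB.
B: GR = 11 − 11/4 = 8.25 dB.
A applies 4.35 dB more gain reduction.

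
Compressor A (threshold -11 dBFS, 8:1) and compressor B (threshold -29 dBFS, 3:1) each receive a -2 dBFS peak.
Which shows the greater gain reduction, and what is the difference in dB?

A: GR = 9 − 9/8 = 7.875 dB.
B: GR = 27 − 27/3 = 18 dB.
Difference: 10.125 dB in favour of B.

B, by 10.125 dB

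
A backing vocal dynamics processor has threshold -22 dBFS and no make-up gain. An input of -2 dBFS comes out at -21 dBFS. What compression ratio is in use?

Input overshoot = -2 − (-22) = 20 dB; output overshoot = -21 − (-22) = 1 dB.
Ratio = 20 / 1 = 20.

20:1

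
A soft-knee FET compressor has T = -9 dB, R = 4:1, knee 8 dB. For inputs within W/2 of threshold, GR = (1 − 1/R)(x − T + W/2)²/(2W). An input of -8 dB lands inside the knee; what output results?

x − T + W/2 = -8 − (-9) + 4 = 5.
GR = (1 − 1/4) × 5² / 16 = 0.75 × 25 / 16 = 1.171875 dB.
Output = -8 − 1.171875 = -9.171875 dB.

-9.171875 dB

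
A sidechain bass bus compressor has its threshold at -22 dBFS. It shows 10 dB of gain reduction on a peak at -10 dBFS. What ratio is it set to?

Input overshoot = -10 − (-22) = 12 dB.
Output overshoot = 12 − 10 = 2 dB.
Ratio = input overshoot / output overshoot = 12 / 2 = 6.

6:1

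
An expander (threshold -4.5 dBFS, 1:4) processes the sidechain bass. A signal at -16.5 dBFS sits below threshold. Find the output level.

The input is 12 dB below the -4.5 dBFS threshold.
A 1:4 expander multiplies undershoot by 4: 12 × 4 = 48 dB below threshold.
Output = -4.5 − 48 = -52.5 dBFS.

-52.5 dBFS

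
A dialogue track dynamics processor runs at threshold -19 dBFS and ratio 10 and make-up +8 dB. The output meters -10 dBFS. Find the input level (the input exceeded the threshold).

-9 dBFS

Stripping the +8 dB make-up gives -18 dBFS at the gain stage.
That's 1 dB above the -19 dBFS threshold.
Before 10:1 compression the overshoot was 1 × 10 = 10 dB, so input = -19 + 10 = -9 dBFS.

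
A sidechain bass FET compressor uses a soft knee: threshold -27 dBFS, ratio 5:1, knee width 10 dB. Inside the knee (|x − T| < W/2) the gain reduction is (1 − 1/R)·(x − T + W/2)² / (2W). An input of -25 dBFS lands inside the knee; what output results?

-26.96 dBFS

x − T + W/2 = -25 − (-27) + 5 = 7.
GR = (1 − 1/5) × 7² / 20 = 0.8 × 49 / 20 = 1.96 dB.
Output = -25 − 1.96 = -26.96 dBFS.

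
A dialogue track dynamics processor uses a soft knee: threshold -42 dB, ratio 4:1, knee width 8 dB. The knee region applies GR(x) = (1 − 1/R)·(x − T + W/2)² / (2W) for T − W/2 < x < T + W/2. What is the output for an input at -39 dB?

x − T + W/2 = -39 − (-42) + 4 = 7.
GR = (1 − 1/4) × 7² / 16 = 0.75 × 49 / 16 = 2.296875 dB.
Output = -39 − 2.296875 = -41.296875 dB.

-41.296875 dB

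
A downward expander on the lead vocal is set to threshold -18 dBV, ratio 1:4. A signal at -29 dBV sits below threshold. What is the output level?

-62 dBV

The input is 11 dB below the -18 dBV threshold.
A 1:4 expander multiplies undershoot by 4: 11 × 4 = 44 dB below threshold.
Output = -18 − 44 = -62 dBV.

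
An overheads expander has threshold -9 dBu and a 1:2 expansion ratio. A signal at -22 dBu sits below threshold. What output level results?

Below threshold, a 1:2 expander applies gain = (2−1)×(T − x) of attenuation.
(2−1) × 13 = 13 dB, so output = -22 − 13 = -35 dBu.

-35 dBu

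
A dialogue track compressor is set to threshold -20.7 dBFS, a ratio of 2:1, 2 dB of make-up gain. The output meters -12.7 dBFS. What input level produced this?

Remove make-up: -12.7 − 2 = -14.7 dBFS.
The compressed level sits -14.7 − (-20.7) = 6 dB over threshold.
Input overshoot = R × output overshoot = 12 dB → input = -20.7 + 12 = -8.7 dBFS.

-8.7 dBFS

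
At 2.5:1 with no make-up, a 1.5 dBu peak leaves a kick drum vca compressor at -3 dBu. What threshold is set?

-6 dBu

Gain reduction = 1.5 − (-3) = 4.5 dB; output overshoot = GR / (R − 1) = 4.5 / 1.5 = 3 dB.
Threshold = output − output overshoot = -3 − 3 = -6 dBu.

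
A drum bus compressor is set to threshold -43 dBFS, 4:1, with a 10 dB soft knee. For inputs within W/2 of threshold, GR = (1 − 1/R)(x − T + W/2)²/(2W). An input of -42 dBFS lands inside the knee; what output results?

-43.35 dBFS

x − T + W/2 = -42 − (-43) + 5 = 6.
GR = (1 − 1/4) × 6² / 20 = 0.75 × 36 / 20 = 1.35 dB.
Output = -42 − 1.35 = -43.35 dBFS.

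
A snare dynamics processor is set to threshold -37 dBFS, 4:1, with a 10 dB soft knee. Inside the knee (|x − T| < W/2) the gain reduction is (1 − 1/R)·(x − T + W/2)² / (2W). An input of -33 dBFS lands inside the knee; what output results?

x − T + W/2 = -33 − (-37) + 5 = 9.
GR = (1 − 1/4) × 9² / 20 = 0.75 × 81 / 20 = 3.0375 dB.
Output = -33 − 3.0375 = -36.0375 dBFS.

-36.0375 dBFS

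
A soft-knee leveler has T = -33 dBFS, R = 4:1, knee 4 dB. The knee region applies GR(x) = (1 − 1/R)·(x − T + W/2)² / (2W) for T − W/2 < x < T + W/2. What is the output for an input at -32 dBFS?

-32.84375 dBFS

x − T + W/2 = -32 − (-33) + 2 = 3.
GR = (1 − 1/4) × 3² / 8 = 0.75 × 9 / 8 = 0.84375 dB.
Output = -32 − 0.84375 = -32.84375 dBFS.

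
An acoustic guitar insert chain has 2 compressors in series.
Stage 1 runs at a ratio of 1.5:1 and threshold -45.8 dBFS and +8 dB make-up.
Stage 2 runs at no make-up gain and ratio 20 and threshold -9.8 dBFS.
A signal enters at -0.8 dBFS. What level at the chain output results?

Stage 1: 45 dB above -45.8 dBFS, reduced 1.5:1 to 30 dB above → -15.8 dBFS; +8 dB make-up → -7.8 dBFS.
Stage 2: 2 dB above -9.8 dBFS, reduced 20:1 to 0.1 dB above → -9.7 dBFS.

-9.7 dBFS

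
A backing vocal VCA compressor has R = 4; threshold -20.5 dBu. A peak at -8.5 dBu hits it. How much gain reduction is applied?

9 dB

The signal is 12 dB above threshold.
A 4:1 ratio leaves 3 dB of that excess.
So the signal is attenuated by 12 − 3 = 9 dB.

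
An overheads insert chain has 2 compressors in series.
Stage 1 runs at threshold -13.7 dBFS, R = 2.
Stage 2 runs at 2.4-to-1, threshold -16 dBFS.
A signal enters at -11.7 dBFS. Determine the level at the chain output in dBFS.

-14.625 dBFS

Stage 1: -11.7 dBFS is 2 dB over -13.7 dBFS; at 2:1 that becomes 1 dB over, giving -12.7 dBFS.
Stage 2: 3.3 dB above -16 dBFS, reduced 2.4:1 to 1.375 dB above → -14.625 dBFS.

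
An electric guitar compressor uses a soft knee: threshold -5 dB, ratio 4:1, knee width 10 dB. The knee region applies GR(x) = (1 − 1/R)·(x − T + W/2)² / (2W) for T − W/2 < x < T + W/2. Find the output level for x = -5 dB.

-5.9375 dB

x − T + W/2 = -5 − (-5) + 5 = 5.
GR = (1 − 1/4) × 5² / 20 = 0.75 × 25 / 20 = 0.9375 dB.
Output = -5 − 0.9375 = -5.9375 dB.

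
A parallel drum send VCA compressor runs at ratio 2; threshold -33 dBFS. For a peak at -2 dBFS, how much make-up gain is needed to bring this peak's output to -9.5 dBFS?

8 dB

The peak compresses to -33 + 31/2 = -17.5 dBFS.
To reach -9.5 dBFS requires -9.5 − (-17.5) = 8 dB of make-up.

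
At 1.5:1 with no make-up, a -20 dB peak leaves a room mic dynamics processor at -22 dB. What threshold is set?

Gain reduction = -20 − (-22) = 2 dB; output overshoot = GR / (R − 1) = 2 / 0.5 = 4 dB.
Threshold = output − output overshoot = -22 − 4 = -26 dB.

-26 dB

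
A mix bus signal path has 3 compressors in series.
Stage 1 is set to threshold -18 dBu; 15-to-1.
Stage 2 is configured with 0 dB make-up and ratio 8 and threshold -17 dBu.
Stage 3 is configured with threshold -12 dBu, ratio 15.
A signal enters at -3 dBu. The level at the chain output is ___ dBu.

Stage 1: overshoot 15 dB → 15/15 = 1 dB → -17 dBu.
Stage 2: -17 dBu ≤ -17 dBu, so stage 2 doesn't engage; output -17 dBu.
Stage 3: -17 dBu ≤ -12 dBu, so stage 3 doesn't engage; output -17 dBu.

-17 dBu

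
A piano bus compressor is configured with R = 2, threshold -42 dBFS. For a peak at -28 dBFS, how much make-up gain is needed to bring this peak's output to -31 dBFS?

Without make-up, output = threshold + overshoot/2 = -42 + 7 = -35 dBFS.
Gap to target: 4 dB.

4 dB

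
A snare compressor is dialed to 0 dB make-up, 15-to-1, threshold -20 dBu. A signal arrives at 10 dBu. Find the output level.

-18 dBu

The input is 30 dB above the -20 dBu threshold.
The 30 dB excess becomes 2 dB after 15:1 reduction.
Output = -20 + 2 = -18 dBu.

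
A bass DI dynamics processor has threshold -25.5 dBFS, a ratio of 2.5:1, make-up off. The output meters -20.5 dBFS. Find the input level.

The compressed level sits -20.5 − (-25.5) = 5 dB over threshold.
Input overshoot = R × output overshoot = 12.5 dB → input = -25.5 + 12.5 = -13 dBFS.

-13 dBFS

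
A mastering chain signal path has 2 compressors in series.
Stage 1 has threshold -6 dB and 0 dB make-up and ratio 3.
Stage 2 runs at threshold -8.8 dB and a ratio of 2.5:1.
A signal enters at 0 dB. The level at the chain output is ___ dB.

-6.88 dB

Stage 1: overshoot 6 dB → 6/3 = 2 dB → -4 dB.
Stage 2: 4.8 dB above -8.8 dB, reduced 2.5:1 to 1.92 dB above → -6.88 dB.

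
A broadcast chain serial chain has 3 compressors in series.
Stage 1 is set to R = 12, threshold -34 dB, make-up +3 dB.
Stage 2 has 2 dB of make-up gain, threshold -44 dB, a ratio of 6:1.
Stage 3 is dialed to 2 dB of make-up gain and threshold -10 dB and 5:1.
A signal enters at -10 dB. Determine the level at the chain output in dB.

-37.5 dB

Stage 1: 24 dB above -34 dB, reduced 12:1 to 2 dB above → -32 dB; +3 dB make-up → -29 dB.
Stage 2: -29 dB is 15 dB over -44 dB; at 6:1 that becomes 2.5 dB over, giving -41.5 dB; +2 dB make-up → -39.5 dB.
Stage 3: below threshold (-39.5 ≤ -10); passes unchanged; make-up brings it to -37.5 dB.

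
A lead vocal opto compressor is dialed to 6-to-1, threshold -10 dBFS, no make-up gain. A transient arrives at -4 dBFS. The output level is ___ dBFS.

-4 dBFS sits 6 dB over threshold.
6:1 compression reduces that to 6/6 = 1 dB over.
So the level is -10 + 1 = -9 dBFS.

-9 dBFS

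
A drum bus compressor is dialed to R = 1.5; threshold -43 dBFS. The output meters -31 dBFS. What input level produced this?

The compressed level sits -31 − (-43) = 12 dB over threshold.
Undo the ratio: input overshoot = 12 × 1.5 = 18 dB, giving input = -25 dBFS.

-25 dBFS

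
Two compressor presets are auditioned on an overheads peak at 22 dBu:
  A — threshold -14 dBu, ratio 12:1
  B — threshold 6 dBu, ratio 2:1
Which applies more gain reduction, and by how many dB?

A: GR = 36 − 36/12 = 33 dB.
B: GR = 16 − 16/2 = 8 dB.
A applies 25 dB more gain reduction.

A, by 25 dB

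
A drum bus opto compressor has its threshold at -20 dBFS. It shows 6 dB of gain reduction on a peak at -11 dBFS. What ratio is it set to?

3:1

Input overshoot = -11 − (-20) = 9 dB.
Output overshoot = 9 − 6 = 3 dB.
Ratio = input overshoot / output overshoot = 9 / 3 = 3.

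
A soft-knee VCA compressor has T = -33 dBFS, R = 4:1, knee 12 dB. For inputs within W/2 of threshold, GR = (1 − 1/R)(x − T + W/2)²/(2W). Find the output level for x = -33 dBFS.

-34.125 dBFS

x − T + W/2 = -33 − (-33) + 6 = 6.
GR = (1 − 1/4) × 6² / 24 = 0.75 × 36 / 24 = 1.125 dB.
Output = -33 − 1.125 = -34.125 dBFS.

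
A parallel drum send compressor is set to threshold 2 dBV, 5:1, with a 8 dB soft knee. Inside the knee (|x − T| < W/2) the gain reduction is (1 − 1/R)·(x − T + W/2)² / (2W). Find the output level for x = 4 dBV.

2.2 dBV

x − T + W/2 = 4 − 2 + 4 = 6.
GR = (1 − 1/5) × 6² / 16 = 0.8 × 36 / 16 = 1.8 dB.
Output = 4 − 1.8 = 2.2 dBV.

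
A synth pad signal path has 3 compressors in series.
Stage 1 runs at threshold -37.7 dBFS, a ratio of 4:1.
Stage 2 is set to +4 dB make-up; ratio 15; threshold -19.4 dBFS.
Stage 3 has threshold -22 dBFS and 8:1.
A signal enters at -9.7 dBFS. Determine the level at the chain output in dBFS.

-26.7 dBFS

Stage 1: -9.7 dBFS is 28 dB over -37.7 dBFS; at 4:1 that becomes 7 dB over, giving -30.7 dBFS.
Stage 2: -30.7 dBFS ≤ -19.4 dBFS, so stage 2 doesn't engage; make-up brings it to -26.7 dBFS.
Stage 3: -26.7 dBFS is at or below the -22 dBFS threshold — no compression; output -26.7 dBFS.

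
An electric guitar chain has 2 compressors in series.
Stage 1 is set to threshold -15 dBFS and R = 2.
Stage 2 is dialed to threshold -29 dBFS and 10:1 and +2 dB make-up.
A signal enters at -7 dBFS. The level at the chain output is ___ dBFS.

Stage 1: 8 dB above -15 dBFS, reduced 2:1 to 4 dB above → -11 dBFS.
Stage 2: 18 dB above -29 dBFS, reduced 10:1 to 1.8 dB above → -27.2 dBFS; +2 dB make-up → -25.2 dBFS.

-25.2 dBFS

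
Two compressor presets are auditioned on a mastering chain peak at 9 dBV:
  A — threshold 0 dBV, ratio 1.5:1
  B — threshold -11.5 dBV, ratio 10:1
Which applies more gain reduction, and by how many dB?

B, by 15.45 dB

A: overshoot 9 dB → output overshoot 6 dB → GR 3 dB.
B: overshoot 20.5 dB → output overshoot 2.05 dB → GR 18.45 dB.
Difference: 15.45 dB in favour of B.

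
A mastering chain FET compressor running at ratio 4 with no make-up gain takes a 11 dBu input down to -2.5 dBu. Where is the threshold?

-7 dBu

Let T be the threshold. Output overshoot = (input overshoot)/R, so -2.5 − T = (11 − T)/4.
4·(-2.5 − T) = 11 − T → 3·T = -10 − 11 = -21.
T = -21/3 = -7 dBu.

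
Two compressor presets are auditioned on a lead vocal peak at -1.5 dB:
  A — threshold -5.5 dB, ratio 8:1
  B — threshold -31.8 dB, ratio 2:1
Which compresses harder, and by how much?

A: overshoot 4 dB → output overshoot 0.5 dB → GR 3.5 dB.
B: overshoot 30.3 dB → output overshoot 15.15 dB → GR 15.15 dB.
B applies 11.65 dB more gain reduction.

B, by 11.65 dB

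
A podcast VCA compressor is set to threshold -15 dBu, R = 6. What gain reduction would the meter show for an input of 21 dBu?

30 dB

The signal is 36 dB above threshold.
At 6:1, output sits 36/6 = 6 dB above threshold.
So the signal is attenuated by 36 − 6 = 30 dB.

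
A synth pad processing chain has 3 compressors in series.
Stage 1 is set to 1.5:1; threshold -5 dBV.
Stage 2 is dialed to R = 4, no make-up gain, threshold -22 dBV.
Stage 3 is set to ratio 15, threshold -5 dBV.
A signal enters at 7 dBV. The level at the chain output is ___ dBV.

-15.75 dBV

Stage 1: 7 dBV is 12 dB over -5 dBV; at 1.5:1 that becomes 8 dB over, giving 3 dBV.
Stage 2: 3 dBV is 25 dB over -22 dBV; at 4:1 that becomes 6.25 dB over, giving -15.75 dBV.
Stage 3: -15.75 dBV ≤ -5 dBV, so stage 3 doesn't engage; output -15.75 dBV.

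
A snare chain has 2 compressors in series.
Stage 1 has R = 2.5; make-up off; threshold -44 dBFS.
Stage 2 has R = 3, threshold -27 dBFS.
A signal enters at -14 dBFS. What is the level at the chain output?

Stage 1: overshoot 30 dB → 30/2.5 = 12 dB → -32 dBFS.
Stage 2: -32 dBFS is at or below the -27 dBFS threshold — no compression; output -32 dBFS.

-32 dBFS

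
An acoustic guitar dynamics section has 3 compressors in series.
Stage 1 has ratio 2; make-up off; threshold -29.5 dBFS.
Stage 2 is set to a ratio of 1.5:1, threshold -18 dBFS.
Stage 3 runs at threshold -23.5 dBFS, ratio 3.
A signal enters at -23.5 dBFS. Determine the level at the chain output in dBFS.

Stage 1: -23.5 dBFS is 6 dB over -29.5 dBFS; at 2:1 that becomes 3 dB over, giving -26.5 dBFS.
Stage 2: -26.5 dBFS ≤ -18 dBFS, so stage 2 doesn't engage; output -26.5 dBFS.
Stage 3: below threshold (-26.5 ≤ -23.5); passes unchanged; output -26.5 dBFS.

-26.5 dBFS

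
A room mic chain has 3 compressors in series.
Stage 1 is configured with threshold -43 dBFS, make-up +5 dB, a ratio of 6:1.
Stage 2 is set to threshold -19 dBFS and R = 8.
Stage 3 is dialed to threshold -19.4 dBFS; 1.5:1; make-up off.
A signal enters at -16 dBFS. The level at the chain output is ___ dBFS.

-33.5 dBFS

Stage 1: overshoot 27 dB → 27/6 = 4.5 dB → -38.5 dBFS; +5 dB make-up → -33.5 dBFS.
Stage 2: -33.5 dBFS is at or below the -19 dBFS threshold — no compression; output -33.5 dBFS.
Stage 3: -33.5 dBFS ≤ -19.4 dBFS, so stage 3 doesn't engage; output -33.5 dBFS.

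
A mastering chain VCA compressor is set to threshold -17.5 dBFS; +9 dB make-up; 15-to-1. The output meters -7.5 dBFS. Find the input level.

Stripping the +9 dB make-up gives -16.5 dBFS at the gain stage.
That's 1 dB above the -17.5 dBFS threshold.
Undo the ratio: input overshoot = 1 × 15 = 15 dB, giving input = -2.5 dBFS.

-2.5 dBFS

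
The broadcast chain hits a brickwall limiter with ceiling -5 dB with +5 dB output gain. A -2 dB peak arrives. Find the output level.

0 dB

A brickwall limiter is an ∞:1 compressor: any input above the ceiling is clamped to -5 dB.
Output gain then adds 5 dB: -5 + 5 = 0 dB.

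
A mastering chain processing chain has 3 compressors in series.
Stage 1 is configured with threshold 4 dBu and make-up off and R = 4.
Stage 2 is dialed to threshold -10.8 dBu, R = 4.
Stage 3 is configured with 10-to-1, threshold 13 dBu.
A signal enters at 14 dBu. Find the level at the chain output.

Stage 1: 10 dB above 4 dBu, reduced 4:1 to 2.5 dB above → 6.5 dBu.
Stage 2: overshoot 17.3 dB → 17.3/4 = 4.325 dB → -6.475 dBu.
Stage 3: -6.475 dBu ≤ 13 dBu, so stage 3 doesn't engage; output -6.475 dBu.

-6.475 dBu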